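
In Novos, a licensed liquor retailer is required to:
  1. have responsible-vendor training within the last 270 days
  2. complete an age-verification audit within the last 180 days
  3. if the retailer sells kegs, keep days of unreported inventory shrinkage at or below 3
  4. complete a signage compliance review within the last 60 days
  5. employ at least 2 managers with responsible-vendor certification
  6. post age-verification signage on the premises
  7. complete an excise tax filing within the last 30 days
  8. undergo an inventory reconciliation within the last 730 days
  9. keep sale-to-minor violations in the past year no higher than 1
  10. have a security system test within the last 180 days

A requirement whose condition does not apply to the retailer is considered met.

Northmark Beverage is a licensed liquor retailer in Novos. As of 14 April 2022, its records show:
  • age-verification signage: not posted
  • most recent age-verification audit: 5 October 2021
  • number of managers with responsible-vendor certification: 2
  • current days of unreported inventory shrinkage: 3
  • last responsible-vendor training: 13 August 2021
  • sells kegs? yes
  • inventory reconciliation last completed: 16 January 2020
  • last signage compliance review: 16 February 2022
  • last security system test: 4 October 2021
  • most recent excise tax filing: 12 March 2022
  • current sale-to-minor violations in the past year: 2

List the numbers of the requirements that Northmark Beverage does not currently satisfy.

1. responsible-vendor training 244 days ago vs limit 270 → met
2. age-verification audit 191 days ago vs limit 180 → not met
3. condition 'sells kegs' holds; days of unreported inventory shrinkage 3 ≤ 3 → met
4. signage compliance review 57 days ago vs limit 60 → met
5. managers with responsible-vendor certification 2 ≥ 2 → met
6. age-verification signage absent → not met
7. excise tax filing 33 days ago vs limit 30 → not met
8. inventory reconciliation 819 days ago vs limit 730 → not met
9. sale-to-minor violations in the past year 2 > 1 → not met
10. security system test 192 days ago vs limit 180 → not met
Not met: 2, 6, 7, 8, 9, 10

2, 6, 7, 8, 9, 10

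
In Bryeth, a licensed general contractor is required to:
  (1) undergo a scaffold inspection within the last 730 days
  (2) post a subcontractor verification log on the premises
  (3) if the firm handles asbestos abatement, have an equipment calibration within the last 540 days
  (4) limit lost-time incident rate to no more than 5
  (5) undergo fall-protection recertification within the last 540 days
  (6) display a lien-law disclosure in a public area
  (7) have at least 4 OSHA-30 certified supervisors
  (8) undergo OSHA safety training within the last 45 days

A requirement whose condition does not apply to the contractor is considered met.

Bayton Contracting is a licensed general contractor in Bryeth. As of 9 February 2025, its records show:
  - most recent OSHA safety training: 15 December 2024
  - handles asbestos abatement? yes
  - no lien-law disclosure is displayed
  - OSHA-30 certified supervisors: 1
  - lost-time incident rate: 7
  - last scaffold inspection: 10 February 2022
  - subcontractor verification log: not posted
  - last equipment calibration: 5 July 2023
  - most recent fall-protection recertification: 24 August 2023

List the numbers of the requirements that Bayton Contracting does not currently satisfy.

1, 2, 3, 4, 6, 7, 8

1. scaffold inspection 1095 days ago vs limit 730 → not met
2. subcontractor verification log absent → not met
3. condition 'handles asbestos abatement' holds; equipment calibration 585 days ago vs limit 540 → not met
4. lost-time incident rate 7 > 5 → not met
5. fall-protection recertification 535 days ago vs limit 540 → met
6. lien-law disclosure absent → not met
7. OSHA-30 certified supervisors 1 < 4 → not met
8. OSHA safety training 56 days ago vs limit 45 → not met
Not met: 1, 2, 3, 4, 6, 7, 8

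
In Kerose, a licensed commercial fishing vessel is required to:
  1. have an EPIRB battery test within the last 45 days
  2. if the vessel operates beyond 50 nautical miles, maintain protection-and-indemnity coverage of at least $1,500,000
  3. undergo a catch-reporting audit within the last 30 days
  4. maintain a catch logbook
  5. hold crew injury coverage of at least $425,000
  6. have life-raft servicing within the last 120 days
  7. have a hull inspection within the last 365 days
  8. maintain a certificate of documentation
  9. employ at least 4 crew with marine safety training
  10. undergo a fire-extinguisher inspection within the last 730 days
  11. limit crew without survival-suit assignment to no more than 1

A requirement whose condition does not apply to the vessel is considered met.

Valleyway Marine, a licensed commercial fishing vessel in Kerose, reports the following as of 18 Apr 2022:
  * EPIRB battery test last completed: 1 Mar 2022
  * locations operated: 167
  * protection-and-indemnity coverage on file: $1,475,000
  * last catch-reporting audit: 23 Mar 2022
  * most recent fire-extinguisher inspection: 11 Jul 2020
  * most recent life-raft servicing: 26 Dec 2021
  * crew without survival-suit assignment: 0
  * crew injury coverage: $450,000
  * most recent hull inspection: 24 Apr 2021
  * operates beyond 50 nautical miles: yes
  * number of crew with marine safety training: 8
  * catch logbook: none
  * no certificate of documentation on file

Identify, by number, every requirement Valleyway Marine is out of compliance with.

1. EPIRB battery test 48 days ago vs limit 45 → not met
2. condition 'operates beyond 50 nautical miles' holds; protection-and-indemnity coverage $1,475,000 < $1,500,000 → not met
3. catch-reporting audit 26 days ago vs limit 30 → met
4. catch logbook absent → not met
5. crew injury coverage $450,000 ≥ $425,000 → met
6. life-raft servicing 113 days ago vs limit 120 → met
7. hull inspection 359 days ago vs limit 365 → met
8. certificate of documentation absent → not met
9. crew with marine safety training 8 ≥ 4 → met
10. fire-extinguisher inspection 646 days ago vs limit 730 → met
11. crew without survival-suit assignment 0 ≤ 1 → met
Not met: 1, 2, 4, 8

1, 2, 4, 8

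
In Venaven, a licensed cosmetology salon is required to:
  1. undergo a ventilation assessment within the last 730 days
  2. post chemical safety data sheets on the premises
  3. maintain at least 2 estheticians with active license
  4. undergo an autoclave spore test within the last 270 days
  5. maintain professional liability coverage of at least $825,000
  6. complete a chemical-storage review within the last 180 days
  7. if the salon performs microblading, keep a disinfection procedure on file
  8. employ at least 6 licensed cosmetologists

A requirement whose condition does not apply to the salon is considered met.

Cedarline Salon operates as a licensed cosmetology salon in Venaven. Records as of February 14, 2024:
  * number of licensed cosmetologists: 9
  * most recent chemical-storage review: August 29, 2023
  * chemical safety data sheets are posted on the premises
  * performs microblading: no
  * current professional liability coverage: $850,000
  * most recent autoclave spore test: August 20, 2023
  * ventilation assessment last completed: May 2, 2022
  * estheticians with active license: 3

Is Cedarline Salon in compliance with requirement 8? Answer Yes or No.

8. licensed cosmetologists 9 ≥ 6 → met

Yes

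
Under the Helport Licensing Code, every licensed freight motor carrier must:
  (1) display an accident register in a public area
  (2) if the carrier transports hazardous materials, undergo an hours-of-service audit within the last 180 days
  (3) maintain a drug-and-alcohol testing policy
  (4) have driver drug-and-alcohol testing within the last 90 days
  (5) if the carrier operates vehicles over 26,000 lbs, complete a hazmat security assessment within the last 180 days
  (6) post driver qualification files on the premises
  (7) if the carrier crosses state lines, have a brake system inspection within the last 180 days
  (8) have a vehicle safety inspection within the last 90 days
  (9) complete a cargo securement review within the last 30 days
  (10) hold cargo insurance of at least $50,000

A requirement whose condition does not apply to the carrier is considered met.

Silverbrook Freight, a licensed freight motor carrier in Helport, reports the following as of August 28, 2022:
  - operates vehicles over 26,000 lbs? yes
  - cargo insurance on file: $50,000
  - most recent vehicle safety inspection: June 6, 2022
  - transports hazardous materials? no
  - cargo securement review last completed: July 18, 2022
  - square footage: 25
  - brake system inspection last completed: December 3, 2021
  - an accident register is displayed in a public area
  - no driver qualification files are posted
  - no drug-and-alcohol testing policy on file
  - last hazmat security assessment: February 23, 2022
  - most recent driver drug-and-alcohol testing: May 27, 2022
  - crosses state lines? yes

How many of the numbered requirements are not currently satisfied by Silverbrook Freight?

6

1. accident register present → met
2. condition 'transports hazardous materials' does not hold → requirement n/a → met
3. drug-and-alcohol testing policy absent → not met
4. driver drug-and-alcohol testing 93 days ago vs limit 90 → not met
5. condition 'operates vehicles over 26,000 lbs' holds; hazmat security assessment 186 days ago vs limit 180 → not met
6. driver qualification files absent → not met
7. condition 'crosses state lines' holds; brake system inspection 268 days ago vs limit 180 → not met
8. vehicle safety inspection 83 days ago vs limit 90 → met
9. cargo securement review 41 days ago vs limit 30 → not met
10. cargo insurance $50,000 ≥ $50,000 → met
Not met: 6 of 10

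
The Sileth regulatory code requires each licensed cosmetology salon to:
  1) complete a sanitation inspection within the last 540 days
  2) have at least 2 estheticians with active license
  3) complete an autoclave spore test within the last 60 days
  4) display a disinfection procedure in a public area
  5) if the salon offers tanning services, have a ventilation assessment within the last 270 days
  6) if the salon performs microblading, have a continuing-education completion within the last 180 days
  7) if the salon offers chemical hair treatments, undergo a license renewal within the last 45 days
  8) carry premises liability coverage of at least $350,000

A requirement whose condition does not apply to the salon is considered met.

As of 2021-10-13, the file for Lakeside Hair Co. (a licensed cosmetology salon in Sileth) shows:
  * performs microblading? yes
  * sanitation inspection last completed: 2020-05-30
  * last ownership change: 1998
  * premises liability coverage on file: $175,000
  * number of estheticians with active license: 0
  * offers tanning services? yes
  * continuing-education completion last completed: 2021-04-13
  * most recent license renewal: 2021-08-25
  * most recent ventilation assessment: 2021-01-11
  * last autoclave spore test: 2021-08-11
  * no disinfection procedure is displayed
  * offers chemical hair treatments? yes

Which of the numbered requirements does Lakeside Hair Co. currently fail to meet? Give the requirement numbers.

2, 3, 4, 5, 6, 7, 8

1. sanitation inspection 501 days ago vs limit 540 → met
2. estheticians with active license 0 < 2 → not met
3. autoclave spore test 63 days ago vs limit 60 → not met
4. disinfection procedure absent → not met
5. condition 'offers tanning services' holds; ventilation assessment 275 days ago vs limit 270 → not met
6. condition 'performs microblading' holds; continuing-education completion 183 days ago vs limit 180 → not met
7. condition 'offers chemical hair treatments' holds; license renewal 49 days ago vs limit 45 → not met
8. premises liability coverage $175,000 < $350,000 → not met
Not met: 2, 3, 4, 5, 6, 7, 8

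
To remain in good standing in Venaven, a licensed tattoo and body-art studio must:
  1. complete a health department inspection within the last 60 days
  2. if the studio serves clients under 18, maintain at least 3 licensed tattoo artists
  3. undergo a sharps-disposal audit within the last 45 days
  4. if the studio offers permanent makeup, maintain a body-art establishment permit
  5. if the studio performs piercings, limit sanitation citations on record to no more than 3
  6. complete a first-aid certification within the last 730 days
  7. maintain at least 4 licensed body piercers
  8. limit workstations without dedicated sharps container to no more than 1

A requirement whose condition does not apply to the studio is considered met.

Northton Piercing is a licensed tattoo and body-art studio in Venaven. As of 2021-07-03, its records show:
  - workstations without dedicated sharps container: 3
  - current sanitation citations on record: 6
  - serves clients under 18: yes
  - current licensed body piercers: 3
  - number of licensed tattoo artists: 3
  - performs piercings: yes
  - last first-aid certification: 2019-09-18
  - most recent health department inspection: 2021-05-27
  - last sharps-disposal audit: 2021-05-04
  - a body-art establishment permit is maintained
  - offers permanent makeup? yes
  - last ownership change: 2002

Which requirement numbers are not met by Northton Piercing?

3, 5, 7, 8

1. health department inspection 37 days ago vs limit 60 → met
2. condition 'serves clients under 18' holds; licensed tattoo artists 3 ≥ 3 → met
3. sharps-disposal audit 60 days ago vs limit 45 → not met
4. condition 'offers permanent makeup' holds; body-art establishment permit present → met
5. condition 'performs piercings' holds; sanitation citations on record 6 > 3 → not met
6. first-aid certification 654 days ago vs limit 730 → met
7. licensed body piercers 3 < 4 → not met
8. workstations without dedicated sharps container 3 > 1 → not met
Not met: 3, 5, 7, 8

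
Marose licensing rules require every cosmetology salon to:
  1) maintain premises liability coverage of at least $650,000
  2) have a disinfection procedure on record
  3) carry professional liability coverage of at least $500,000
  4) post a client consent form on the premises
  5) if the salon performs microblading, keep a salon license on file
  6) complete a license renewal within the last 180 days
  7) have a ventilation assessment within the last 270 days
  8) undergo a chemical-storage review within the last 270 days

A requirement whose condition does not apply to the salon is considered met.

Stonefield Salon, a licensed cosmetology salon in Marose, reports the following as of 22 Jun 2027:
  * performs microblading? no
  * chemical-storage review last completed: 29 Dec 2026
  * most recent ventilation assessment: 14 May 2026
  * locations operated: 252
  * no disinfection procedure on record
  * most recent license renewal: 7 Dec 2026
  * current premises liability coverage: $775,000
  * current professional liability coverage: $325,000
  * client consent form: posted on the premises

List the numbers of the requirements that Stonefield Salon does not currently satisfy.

2, 3, 6, 7

1. premises liability coverage $775,000 ≥ $650,000 → met
2. disinfection procedure absent → not met
3. professional liability coverage $325,000 < $500,000 → not met
4. client consent form present → met
5. condition 'performs microblading' does not hold → requirement n/a → met
6. license renewal 197 days ago vs limit 180 → not met
7. ventilation assessment 404 days ago vs limit 270 → not met
8. chemical-storage review 175 days ago vs limit 270 → met
Not met: 2, 3, 6, 7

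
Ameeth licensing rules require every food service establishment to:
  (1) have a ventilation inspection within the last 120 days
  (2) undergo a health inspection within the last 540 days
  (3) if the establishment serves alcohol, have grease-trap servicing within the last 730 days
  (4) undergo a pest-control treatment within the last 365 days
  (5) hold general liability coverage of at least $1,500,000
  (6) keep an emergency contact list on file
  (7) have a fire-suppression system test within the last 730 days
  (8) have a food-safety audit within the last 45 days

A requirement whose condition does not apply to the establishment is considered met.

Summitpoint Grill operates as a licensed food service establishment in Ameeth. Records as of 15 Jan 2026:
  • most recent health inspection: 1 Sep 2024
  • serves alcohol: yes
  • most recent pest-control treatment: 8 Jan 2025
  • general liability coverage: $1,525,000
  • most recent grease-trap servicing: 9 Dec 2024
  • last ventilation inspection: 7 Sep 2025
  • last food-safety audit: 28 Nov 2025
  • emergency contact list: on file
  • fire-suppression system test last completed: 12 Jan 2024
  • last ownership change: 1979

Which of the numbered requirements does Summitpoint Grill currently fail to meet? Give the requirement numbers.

1. ventilation inspection 130 days ago vs limit 120 → not met
2. health inspection 501 days ago vs limit 540 → met
3. condition 'serves alcohol' holds; grease-trap servicing 402 days ago vs limit 730 → met
4. pest-control treatment 372 days ago vs limit 365 → not met
5. general liability coverage $1,525,000 ≥ $1,500,000 → met
6. emergency contact list present → met
7. fire-suppression system test 734 days ago vs limit 730 → not met
8. food-safety audit 48 days ago vs limit 45 → not met
Not met: 1, 4, 7, 8

1, 4, 7, 8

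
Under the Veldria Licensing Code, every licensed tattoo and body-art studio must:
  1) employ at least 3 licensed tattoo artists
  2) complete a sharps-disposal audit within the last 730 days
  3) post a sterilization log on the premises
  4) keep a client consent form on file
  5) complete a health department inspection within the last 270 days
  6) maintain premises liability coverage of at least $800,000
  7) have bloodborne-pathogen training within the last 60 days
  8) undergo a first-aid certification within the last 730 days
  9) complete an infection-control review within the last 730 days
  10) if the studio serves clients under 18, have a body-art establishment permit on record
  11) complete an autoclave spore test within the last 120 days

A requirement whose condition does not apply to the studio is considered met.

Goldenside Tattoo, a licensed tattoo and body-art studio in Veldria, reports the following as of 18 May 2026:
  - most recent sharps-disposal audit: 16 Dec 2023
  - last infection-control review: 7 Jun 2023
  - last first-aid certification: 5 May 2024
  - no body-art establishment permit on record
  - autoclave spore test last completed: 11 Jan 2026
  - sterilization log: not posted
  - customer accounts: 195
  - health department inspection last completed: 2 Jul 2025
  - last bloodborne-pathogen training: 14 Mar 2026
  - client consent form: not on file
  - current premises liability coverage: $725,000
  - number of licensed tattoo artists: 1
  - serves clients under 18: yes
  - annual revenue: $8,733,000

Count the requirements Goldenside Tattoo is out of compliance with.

1. licensed tattoo artists 1 < 3 → not met
2. sharps-disposal audit 884 days ago vs limit 730 → not met
3. sterilization log absent → not met
4. client consent form absent → not met
5. health department inspection 320 days ago vs limit 270 → not met
6. premises liability coverage $725,000 < $800,000 → not met
7. bloodborne-pathogen training 65 days ago vs limit 60 → not met
8. first-aid certification 743 days ago vs limit 730 → not met
9. infection-control review 1076 days ago vs limit 730 → not met
10. condition 'serves clients under 18' holds; body-art establishment permit absent → not met
11. autoclave spore test 127 days ago vs limit 120 → not met
Not met: 11 of 11

11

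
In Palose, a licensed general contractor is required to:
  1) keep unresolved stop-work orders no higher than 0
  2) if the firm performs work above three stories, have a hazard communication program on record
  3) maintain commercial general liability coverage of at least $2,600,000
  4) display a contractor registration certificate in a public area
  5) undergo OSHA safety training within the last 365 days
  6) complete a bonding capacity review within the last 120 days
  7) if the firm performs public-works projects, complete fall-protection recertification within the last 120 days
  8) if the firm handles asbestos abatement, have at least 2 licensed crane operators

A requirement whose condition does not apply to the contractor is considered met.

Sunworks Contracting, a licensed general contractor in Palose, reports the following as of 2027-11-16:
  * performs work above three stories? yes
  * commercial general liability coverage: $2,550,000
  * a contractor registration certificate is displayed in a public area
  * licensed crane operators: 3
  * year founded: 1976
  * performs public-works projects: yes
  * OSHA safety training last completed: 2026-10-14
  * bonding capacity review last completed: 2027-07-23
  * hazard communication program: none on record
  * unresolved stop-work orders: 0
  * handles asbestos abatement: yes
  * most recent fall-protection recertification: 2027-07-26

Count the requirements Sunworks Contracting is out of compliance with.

3

1. unresolved stop-work orders 0 ≤ 0 → met
2. condition 'performs work above three stories' holds; hazard communication program absent → not met
3. commercial general liability coverage $2,550,000 < $2,600,000 → not met
4. contractor registration certificate present → met
5. OSHA safety training 398 days ago vs limit 365 → not met
6. bonding capacity review 116 days ago vs limit 120 → met
7. condition 'performs public-works projects' holds; fall-protection recertification 113 days ago vs limit 120 → met
8. condition 'handles asbestos abatement' holds; licensed crane operators 3 ≥ 2 → met
Not met: 3 of 8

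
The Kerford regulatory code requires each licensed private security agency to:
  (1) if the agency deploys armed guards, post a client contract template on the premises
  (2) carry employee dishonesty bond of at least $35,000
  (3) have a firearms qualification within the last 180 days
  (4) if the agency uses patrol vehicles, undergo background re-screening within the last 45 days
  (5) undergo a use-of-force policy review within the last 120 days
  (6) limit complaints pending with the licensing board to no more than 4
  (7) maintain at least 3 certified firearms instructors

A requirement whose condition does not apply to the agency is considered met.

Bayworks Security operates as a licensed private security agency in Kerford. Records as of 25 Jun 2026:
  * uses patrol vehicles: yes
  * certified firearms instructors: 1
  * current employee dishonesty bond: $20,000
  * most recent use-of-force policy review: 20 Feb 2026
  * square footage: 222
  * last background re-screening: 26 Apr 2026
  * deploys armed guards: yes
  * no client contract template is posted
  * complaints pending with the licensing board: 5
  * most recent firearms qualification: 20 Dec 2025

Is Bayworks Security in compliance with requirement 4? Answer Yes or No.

4. condition 'uses patrol vehicles' holds; background re-screening 60 days ago vs limit 45 → not met

No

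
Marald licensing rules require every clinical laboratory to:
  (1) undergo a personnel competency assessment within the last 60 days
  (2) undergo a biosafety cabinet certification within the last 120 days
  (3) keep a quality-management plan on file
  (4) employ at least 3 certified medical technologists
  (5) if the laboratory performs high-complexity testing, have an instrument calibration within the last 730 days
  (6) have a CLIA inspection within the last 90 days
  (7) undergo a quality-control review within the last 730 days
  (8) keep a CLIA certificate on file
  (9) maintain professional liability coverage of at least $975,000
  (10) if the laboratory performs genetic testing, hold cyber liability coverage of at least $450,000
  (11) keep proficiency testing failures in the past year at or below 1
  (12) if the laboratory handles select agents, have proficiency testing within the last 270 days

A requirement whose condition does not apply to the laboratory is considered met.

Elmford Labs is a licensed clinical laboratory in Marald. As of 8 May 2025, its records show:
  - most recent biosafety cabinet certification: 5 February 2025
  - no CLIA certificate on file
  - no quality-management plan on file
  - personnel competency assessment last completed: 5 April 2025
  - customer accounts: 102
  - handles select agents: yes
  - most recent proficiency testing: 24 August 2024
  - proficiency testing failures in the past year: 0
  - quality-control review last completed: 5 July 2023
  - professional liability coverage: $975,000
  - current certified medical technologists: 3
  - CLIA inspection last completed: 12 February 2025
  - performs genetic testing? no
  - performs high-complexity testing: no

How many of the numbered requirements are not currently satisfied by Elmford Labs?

2

1. personnel competency assessment 33 days ago vs limit 60 → met
2. biosafety cabinet certification 92 days ago vs limit 120 → met
3. quality-management plan absent → not met
4. certified medical technologists 3 ≥ 3 → met
5. condition 'performs high-complexity testing' does not hold → requirement n/a → met
6. CLIA inspection 85 days ago vs limit 90 → met
7. quality-control review 673 days ago vs limit 730 → met
8. CLIA certificate absent → not met
9. professional liability coverage $975,000 ≥ $975,000 → met
10. condition 'performs genetic testing' does not hold → requirement n/a → met
11. proficiency testing failures in the past year 0 ≤ 1 → met
12. condition 'handles select agents' holds; proficiency testing 257 days ago vs limit 270 → met
Not met: 2 of 12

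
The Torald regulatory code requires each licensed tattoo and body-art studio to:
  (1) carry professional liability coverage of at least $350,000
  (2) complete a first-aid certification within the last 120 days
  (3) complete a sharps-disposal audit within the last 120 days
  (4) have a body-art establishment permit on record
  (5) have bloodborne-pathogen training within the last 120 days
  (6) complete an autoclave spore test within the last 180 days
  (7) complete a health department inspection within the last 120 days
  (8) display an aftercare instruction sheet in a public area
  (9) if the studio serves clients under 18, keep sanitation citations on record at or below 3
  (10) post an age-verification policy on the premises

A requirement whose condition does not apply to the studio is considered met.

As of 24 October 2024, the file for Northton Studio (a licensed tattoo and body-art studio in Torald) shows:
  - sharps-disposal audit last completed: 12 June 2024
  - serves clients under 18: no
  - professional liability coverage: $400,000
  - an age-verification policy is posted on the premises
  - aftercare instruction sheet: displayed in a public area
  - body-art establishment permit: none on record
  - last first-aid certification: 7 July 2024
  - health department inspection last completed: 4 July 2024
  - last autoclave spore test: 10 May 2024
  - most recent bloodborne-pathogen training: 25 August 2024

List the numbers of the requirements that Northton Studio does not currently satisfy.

3, 4

1. professional liability coverage $400,000 ≥ $350,000 → met
2. first-aid certification 109 days ago vs limit 120 → met
3. sharps-disposal audit 134 days ago vs limit 120 → not met
4. body-art establishment permit absent → not met
5. bloodborne-pathogen training 60 days ago vs limit 120 → met
6. autoclave spore test 167 days ago vs limit 180 → met
7. health department inspection 112 days ago vs limit 120 → met
8. aftercare instruction sheet present → met
9. condition 'serves clients under 18' does not hold → requirement n/a → met
10. age-verification policy present → met
Not met: 3, 4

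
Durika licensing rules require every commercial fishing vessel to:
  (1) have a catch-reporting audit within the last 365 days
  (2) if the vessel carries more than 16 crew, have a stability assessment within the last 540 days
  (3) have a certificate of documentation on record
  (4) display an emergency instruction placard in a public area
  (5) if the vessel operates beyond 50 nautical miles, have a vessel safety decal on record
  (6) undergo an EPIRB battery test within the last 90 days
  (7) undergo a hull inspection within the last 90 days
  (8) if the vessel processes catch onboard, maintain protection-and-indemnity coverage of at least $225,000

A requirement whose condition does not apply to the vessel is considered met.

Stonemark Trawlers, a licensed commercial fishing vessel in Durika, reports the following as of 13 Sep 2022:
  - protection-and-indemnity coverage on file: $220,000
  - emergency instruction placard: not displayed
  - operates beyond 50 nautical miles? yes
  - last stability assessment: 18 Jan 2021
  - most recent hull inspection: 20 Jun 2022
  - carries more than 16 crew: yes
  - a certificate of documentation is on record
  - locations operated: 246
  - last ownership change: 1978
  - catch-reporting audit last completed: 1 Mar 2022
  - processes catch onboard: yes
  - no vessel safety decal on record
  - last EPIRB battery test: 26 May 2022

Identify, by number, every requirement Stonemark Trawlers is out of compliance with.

2, 4, 5, 6, 8

1. catch-reporting audit 196 days ago vs limit 365 → met
2. condition 'carries more than 16 crew' holds; stability assessment 603 days ago vs limit 540 → not met
3. certificate of documentation present → met
4. emergency instruction placard absent → not met
5. condition 'operates beyond 50 nautical miles' holds; vessel safety decal absent → not met
6. EPIRB battery test 110 days ago vs limit 90 → not met
7. hull inspection 85 days ago vs limit 90 → met
8. condition 'processes catch onboard' holds; protection-and-indemnity coverage $220,000 < $225,000 → not met
Not met: 2, 4, 5, 6, 8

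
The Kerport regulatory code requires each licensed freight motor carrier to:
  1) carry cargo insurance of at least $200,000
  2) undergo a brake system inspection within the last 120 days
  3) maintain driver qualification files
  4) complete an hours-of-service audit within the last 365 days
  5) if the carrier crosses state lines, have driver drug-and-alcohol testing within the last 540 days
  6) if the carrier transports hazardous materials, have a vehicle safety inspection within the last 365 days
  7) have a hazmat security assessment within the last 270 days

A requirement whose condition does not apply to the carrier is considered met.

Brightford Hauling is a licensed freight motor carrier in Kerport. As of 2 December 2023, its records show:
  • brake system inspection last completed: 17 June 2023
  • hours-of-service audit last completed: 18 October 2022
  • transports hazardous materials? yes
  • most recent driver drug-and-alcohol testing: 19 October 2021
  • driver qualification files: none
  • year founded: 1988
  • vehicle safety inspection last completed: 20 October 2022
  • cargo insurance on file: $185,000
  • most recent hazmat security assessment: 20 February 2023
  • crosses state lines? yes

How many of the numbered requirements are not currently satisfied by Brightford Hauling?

7

1. cargo insurance $185,000 < $200,000 → not met
2. brake system inspection 168 days ago vs limit 120 → not met
3. driver qualification files absent → not met
4. hours-of-service audit 410 days ago vs limit 365 → not met
5. condition 'crosses state lines' holds; driver drug-and-alcohol testing 774 days ago vs limit 540 → not met
6. condition 'transports hazardous materials' holds; vehicle safety inspection 408 days ago vs limit 365 → not met
7. hazmat security assessment 285 days ago vs limit 270 → not met
Not met: 7 of 7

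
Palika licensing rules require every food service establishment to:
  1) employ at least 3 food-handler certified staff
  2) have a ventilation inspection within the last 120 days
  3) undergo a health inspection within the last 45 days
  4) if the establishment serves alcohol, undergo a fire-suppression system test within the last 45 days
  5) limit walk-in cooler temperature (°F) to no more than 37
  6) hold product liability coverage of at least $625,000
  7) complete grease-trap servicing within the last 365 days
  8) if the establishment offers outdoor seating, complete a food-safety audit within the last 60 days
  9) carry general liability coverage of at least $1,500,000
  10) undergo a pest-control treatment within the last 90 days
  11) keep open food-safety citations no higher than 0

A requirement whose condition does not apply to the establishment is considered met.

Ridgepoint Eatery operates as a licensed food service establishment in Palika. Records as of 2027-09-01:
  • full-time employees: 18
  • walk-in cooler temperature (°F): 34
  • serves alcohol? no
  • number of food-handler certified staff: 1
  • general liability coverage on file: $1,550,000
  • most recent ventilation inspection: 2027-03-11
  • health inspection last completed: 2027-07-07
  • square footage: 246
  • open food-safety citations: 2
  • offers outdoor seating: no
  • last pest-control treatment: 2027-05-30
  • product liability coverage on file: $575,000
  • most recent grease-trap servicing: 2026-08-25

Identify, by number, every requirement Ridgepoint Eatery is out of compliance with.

1, 2, 3, 6, 7, 10, 11

1. food-handler certified staff 1 < 3 → not met
2. ventilation inspection 174 days ago vs limit 120 → not met
3. health inspection 56 days ago vs limit 45 → not met
4. condition 'serves alcohol' does not hold → requirement n/a → met
5. walk-in cooler temperature (°F) 34 ≤ 37 → met
6. product liability coverage $575,000 < $625,000 → not met
7. grease-trap servicing 372 days ago vs limit 365 → not met
8. condition 'offers outdoor seating' does not hold → requirement n/a → met
9. general liability coverage $1,550,000 ≥ $1,500,000 → met
10. pest-control treatment 94 days ago vs limit 90 → not met
11. open food-safety citations 2 > 0 → not met
Not met: 1, 2, 3, 6, 7, 10, 11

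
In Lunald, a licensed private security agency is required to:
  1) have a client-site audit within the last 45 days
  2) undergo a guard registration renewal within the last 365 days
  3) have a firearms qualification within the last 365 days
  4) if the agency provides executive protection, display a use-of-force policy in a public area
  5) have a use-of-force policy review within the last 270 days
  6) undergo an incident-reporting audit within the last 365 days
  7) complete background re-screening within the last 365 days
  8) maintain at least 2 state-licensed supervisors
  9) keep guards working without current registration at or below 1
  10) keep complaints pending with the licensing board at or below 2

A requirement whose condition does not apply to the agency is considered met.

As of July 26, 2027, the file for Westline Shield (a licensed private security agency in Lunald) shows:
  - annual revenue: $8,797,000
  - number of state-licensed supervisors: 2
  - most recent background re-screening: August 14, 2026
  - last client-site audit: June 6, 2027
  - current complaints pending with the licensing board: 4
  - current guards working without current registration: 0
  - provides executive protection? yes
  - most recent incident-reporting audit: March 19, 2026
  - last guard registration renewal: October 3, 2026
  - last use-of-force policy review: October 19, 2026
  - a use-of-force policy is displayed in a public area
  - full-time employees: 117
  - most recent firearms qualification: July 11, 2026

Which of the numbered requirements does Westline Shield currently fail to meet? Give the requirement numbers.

1. client-site audit 50 days ago vs limit 45 → not met
2. guard registration renewal 296 days ago vs limit 365 → met
3. firearms qualification 380 days ago vs limit 365 → not met
4. condition 'provides executive protection' holds; use-of-force policy present → met
5. use-of-force policy review 280 days ago vs limit 270 → not met
6. incident-reporting audit 494 days ago vs limit 365 → not met
7. background re-screening 346 days ago vs limit 365 → met
8. state-licensed supervisors 2 ≥ 2 → met
9. guards working without current registration 0 ≤ 1 → met
10. complaints pending with the licensing board 4 > 2 → not met
Not met: 1, 3, 5, 6, 10

1, 3, 5, 6, 10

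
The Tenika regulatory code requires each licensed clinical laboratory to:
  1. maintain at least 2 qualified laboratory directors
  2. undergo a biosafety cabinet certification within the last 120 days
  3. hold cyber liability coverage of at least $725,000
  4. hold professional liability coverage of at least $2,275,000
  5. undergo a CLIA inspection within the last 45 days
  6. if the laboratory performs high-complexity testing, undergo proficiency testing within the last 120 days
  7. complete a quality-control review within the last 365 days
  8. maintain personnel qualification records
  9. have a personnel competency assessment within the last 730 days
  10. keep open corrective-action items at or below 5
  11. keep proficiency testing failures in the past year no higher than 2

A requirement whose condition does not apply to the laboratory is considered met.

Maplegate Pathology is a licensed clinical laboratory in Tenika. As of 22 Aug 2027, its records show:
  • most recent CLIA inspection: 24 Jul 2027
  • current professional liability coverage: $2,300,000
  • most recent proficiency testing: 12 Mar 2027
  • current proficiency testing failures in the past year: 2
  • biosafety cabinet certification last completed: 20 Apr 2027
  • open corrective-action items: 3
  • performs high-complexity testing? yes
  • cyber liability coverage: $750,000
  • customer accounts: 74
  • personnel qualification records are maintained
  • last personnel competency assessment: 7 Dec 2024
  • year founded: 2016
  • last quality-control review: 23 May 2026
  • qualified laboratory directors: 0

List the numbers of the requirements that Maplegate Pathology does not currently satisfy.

1, 2, 6, 7, 9

1. qualified laboratory directors 0 < 2 → not met
2. biosafety cabinet certification 124 days ago vs limit 120 → not met
3. cyber liability coverage $750,000 ≥ $725,000 → met
4. professional liability coverage $2,300,000 ≥ $2,275,000 → met
5. CLIA inspection 29 days ago vs limit 45 → met
6. condition 'performs high-complexity testing' holds; proficiency testing 163 days ago vs limit 120 → not met
7. quality-control review 456 days ago vs limit 365 → not met
8. personnel qualification records present → met
9. personnel competency assessment 988 days ago vs limit 730 → not met
10. open corrective-action items 3 ≤ 5 → met
11. proficiency testing failures in the past year 2 ≤ 2 → met
Not met: 1, 2, 6, 7, 9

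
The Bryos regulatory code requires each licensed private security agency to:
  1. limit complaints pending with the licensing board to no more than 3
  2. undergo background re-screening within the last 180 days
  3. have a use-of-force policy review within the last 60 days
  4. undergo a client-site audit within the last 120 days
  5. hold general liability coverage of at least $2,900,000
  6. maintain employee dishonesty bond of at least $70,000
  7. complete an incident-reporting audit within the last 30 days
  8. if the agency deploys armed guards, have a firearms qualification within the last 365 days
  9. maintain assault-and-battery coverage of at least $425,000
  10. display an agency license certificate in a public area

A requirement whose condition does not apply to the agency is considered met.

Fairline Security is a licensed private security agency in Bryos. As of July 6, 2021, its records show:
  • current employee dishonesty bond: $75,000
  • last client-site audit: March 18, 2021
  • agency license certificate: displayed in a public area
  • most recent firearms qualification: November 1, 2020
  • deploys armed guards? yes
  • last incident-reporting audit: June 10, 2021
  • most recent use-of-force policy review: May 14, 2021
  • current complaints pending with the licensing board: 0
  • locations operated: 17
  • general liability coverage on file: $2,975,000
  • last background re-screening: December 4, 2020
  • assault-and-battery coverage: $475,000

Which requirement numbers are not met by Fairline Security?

2

1. complaints pending with the licensing board 0 ≤ 3 → met
2. background re-screening 214 days ago vs limit 180 → not met
3. use-of-force policy review 53 days ago vs limit 60 → met
4. client-site audit 110 days ago vs limit 120 → met
5. general liability coverage $2,975,000 ≥ $2,900,000 → met
6. employee dishonesty bond $75,000 ≥ $70,000 → met
7. incident-reporting audit 26 days ago vs limit 30 → met
8. condition 'deploys armed guards' holds; firearms qualification 247 days ago vs limit 365 → met
9. assault-and-battery coverage $475,000 ≥ $425,000 → met
10. agency license certificate present → met
Not met: 2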